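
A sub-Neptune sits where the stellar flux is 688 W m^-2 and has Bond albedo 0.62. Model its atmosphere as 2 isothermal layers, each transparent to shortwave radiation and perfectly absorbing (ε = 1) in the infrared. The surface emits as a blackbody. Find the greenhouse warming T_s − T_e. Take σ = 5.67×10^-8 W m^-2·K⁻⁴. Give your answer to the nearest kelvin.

OLR = S(1−α)/4 = 65.36 W m^-2; the top layer radiates at T_e = 184.3 K.
T_s = (N+1)^(1/4)·T_e = 242.5 K.
So the greenhouse effect raises the surface by 242.5 − 184.3 = 58.24 K.

58 K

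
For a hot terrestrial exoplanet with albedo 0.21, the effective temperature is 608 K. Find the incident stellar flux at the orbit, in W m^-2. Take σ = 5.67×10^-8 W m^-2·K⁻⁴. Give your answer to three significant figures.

39200 W m^-2

From S(1−α)/4 = σT⁴: S = 4σT⁴/(1−α).
σT⁴ = 5.67×10⁻⁸·(608)⁴ = 7748 W m^-2.
So S = 4×7748/(1−0.21) = 39230 W m^-2.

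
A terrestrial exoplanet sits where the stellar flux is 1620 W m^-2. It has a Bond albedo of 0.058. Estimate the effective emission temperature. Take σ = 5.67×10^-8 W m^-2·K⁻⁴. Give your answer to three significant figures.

286 K

Absorbed flux (global mean): S(1−α)/4 = 1620·0.942/4 = 381.5 W m^-2.
In equilibrium σT⁴ equals this, so T = 286.4 K.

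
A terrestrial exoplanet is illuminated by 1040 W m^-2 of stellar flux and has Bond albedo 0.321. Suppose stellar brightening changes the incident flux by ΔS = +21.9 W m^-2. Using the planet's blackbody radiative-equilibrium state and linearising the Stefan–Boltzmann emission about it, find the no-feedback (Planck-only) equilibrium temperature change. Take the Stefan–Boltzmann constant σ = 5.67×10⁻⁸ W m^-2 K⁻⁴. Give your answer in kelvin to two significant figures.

1.2 K

Unperturbed T_e = [1040·(1−0.321)/(4σ)]^¼ = 236.2 K.
ΔF = Δ[S(1−α)]/4 = (1−0.321)·+21.9/4 = 3.718 W m^-2.
Planck response: λ_P = 4σT_e³ = 4·5.67×10⁻⁸·(236.2)³ = 2.989 W m^-2/K.
So ΔT₀ = 3.718/2.989 = 1.24 K.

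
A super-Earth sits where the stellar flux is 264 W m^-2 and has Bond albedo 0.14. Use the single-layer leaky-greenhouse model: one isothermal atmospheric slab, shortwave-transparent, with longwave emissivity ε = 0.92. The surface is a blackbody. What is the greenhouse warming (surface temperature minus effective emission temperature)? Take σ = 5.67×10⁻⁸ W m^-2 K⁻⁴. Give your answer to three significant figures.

29.6 K

At the top of the atmosphere, σT_e⁴ = S(1−α)/4 = 56.76 W m^-2, giving T_e = 177.9 K.
The surface balance (absorbed SW + ε·downward IR = σT_s⁴) with T_a⁴ = T_s⁴/2 reduces to T_s = T_e·[2/(2−ε)]^¼ = 207.5 K.
Greenhouse warming: T_s − T_e = 29.62 K.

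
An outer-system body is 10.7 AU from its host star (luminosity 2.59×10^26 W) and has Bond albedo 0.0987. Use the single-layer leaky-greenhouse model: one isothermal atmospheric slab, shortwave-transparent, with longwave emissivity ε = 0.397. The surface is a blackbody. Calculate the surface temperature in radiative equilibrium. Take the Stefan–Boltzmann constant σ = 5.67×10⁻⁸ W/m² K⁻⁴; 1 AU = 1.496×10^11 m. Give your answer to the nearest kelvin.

d = 10.7 × 1.496×10^11 m = 1.601×10^12 m.
Flux at the orbit: S = L/(4πd²) = 2.59×10^26/(4π·(1.60×10^12)²) = 8.044 W/m².
At the top of the atmosphere, σT_e⁴ = S(1−α)/4 = 1.812 W/m², giving T_e = 75.19 K.
For a single slab of emissivity ε, T_s⁴ = 2T_e⁴/(2−ε); thus T_s = 75.19·(1.248)^(1/4) = 79.47 K.

79 K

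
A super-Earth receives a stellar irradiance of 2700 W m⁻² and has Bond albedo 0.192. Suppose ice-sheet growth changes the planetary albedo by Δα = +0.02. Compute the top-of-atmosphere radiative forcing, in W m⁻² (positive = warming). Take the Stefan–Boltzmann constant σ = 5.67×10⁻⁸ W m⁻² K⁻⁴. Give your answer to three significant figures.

TOA radiative forcing: ΔF = −S·Δα/4 = −2700·(+0.02)/4 = -13.50 W m⁻².

-13.5 W m⁻²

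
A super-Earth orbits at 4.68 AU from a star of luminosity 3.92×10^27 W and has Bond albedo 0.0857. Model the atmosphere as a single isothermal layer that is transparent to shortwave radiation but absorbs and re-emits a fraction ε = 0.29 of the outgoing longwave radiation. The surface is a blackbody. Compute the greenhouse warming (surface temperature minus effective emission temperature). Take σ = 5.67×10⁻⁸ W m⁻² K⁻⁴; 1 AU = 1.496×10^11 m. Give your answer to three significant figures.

Orbital distance: d = 4.68 AU = 7.001×10^11 m.
Flux at the orbit: S = L/(4πd²) = 3.92×10^27/(4π·(7.00×10^11)²) = 636.4 W m⁻².
At the top of the atmosphere, σT_e⁴ = S(1−α)/4 = 145.5 W m⁻², giving T_e = 225.1 K.
Surface balance with a leaky layer gives σT_s⁴ = σT_e⁴·2/(2−ε), so T_s = T_e·[2/(2−0.29)]^(1/4) = 234.0 K.
T_s − T_e = 234.0 − 225.1 = 8.989 K.

8.99 kelvin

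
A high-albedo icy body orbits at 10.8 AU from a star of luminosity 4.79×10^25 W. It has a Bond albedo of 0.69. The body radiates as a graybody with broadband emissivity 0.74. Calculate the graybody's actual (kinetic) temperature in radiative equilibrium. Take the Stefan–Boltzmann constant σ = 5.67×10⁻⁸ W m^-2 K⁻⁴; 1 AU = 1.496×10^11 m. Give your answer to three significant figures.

40.5 kelvin

d = 10.8 × 1.496×10^11 m = 1.616×10^12 m.
Flux at the orbit: S = L/(4πd²) = 4.79×10^25/(4π·(1.62×10^12)²) = 1.460 W m^-2.
The planet absorbs (1−α)S over its disc πR² and re-emits over 4πR², so the mean absorbed flux is (1−0.69)·1.460/4 = 0.1132 W m^-2.
Radiative balance εσT⁴ = 0.1132 gives T = [0.1132/(0.74·σ)]^(1/4) = 40.53 K.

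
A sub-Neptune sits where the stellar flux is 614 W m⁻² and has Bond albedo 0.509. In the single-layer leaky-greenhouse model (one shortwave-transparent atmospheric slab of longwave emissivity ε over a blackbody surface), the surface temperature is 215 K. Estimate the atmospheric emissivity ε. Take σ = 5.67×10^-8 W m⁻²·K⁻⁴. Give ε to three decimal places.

First, T_e = [614.0·(1−0.509)/(4σ)]^(1/4) = 190.9 K.
T_s⁴ = T_e⁴·2/(2−ε) → ε = 2 − 2(T_e/T_s)⁴ = 2 − 2·(190.9/215)⁴ = 0.7558.

0.756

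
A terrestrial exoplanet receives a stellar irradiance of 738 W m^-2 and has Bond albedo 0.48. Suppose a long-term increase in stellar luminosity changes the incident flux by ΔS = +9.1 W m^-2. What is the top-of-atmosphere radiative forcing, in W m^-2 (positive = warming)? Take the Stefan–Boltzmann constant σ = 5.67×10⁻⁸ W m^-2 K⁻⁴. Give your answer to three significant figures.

TOA radiative forcing: ΔF = (1−α)ΔS/4 = 0.52·(+9.1)/4 = 1.183 W m^-2.

1.18 W m^-2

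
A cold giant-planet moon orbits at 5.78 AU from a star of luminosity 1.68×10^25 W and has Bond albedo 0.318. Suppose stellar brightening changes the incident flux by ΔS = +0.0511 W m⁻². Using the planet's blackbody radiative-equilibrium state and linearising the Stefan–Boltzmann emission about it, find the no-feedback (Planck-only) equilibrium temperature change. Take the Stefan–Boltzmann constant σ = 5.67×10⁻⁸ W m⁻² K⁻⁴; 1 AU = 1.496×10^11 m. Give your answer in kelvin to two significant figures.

0.34 kelvin

Orbital distance: d = 5.78 AU = 8.647×10^11 m.
Flux at the orbit: S = L/(4πd²) = 1.68×10^25/(4π·(8.65×10^11)²) = 1.788 W m⁻².
Unperturbed T_e = [1.788·(1−0.318)/(4σ)]^¼ = 48.15 K.
ΔF = Δ[S(1−α)]/4 = (1−0.318)·+0.0511/4 = 0.008713 W m⁻².
The Planck feedback parameter is 4σT_e³ = 0.02532 W m⁻²/K.
So ΔT₀ = 0.008713/0.02532 = 0.344 K.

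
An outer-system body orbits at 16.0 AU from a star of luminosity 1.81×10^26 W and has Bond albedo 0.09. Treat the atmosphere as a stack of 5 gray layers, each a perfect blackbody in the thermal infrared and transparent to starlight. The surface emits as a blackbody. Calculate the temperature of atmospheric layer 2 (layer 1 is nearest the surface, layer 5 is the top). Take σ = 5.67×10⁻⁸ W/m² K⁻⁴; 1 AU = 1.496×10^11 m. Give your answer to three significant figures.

79.7 kelvin

Orbital distance: d = 16.0 AU = 2.394×10^12 m.
S = L/(4πd²) = 2.514 W/m².
The effective emission temperature is T_e = [S(1−α)/(4σ)]^¼ = 56.36 K.
Each opaque layer satisfies 2T_j⁴ = T_{j−1}⁴ + T_{j+1}⁴, giving T_k⁴ = (N+1−k)T_e⁴.
T_2 = (4)^(1/4)·56.36 = 79.70 K.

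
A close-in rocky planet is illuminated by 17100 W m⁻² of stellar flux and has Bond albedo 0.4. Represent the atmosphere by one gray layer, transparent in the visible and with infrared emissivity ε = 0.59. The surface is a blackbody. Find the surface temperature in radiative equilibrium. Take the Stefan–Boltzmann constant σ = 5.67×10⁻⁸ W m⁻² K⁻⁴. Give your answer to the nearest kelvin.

503 kelvin

Effective emission temperature (TOA balance): σT_e⁴ = S(1−α)/4 = 2565 W m⁻² → T_e = 461.2 K.
For a single slab of emissivity ε, T_s⁴ = 2T_e⁴/(2−ε); thus T_s = 461.2·(1.418)^(1/4) = 503.3 K.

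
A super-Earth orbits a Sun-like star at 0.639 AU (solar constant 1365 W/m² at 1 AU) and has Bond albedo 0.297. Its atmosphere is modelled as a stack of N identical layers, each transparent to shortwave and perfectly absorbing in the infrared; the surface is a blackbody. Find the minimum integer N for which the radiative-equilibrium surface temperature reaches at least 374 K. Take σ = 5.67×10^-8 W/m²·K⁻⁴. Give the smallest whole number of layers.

1

Irradiance scales as 1/d², so S = 1365 W/m² × (1/0.639)² = 3343 W/m².
OLR = S(1−α)/4 = 587.5 W/m²; the top layer radiates at T_e = 319.1 K.
Need (N+1)T_e⁴ ≥ T_s⁴, i.e. N+1 ≥ (374/319.1)⁴ = 1.888.
Rounding up, N = 1.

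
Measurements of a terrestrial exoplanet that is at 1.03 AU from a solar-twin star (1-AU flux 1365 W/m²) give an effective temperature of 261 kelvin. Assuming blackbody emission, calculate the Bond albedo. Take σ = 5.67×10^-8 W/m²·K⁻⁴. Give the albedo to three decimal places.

Flux at the orbit: S = 1365/(1.03)² = 1287 W/m².
Rearranging the radiative balance, α = 1 − 4σT⁴/S.
4σT⁴ = 4·5.67×10⁻⁸·(261)⁴ = 1052 W/m².
1−α = 1052/1287 = 0.8180, so α = 0.1820.

0.182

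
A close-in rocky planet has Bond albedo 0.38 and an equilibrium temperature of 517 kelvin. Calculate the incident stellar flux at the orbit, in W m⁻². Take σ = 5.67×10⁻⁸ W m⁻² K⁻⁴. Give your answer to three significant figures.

Invert the energy balance for S: S = 4σT⁴/(1−α).
σT⁴ = 5.67×10⁻⁸·(517)⁴ = 4051 W m⁻².
So S = 4×4051/(1−0.38) = 26130 W m⁻².

26100 W m⁻²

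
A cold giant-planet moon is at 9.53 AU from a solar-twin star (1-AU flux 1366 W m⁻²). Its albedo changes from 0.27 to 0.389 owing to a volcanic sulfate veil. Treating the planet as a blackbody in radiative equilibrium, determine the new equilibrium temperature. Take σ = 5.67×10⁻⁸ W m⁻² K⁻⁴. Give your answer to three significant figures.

Irradiance scales as 1/d², so S = 1366 W m⁻² × (1/9.53)² = 15.04 W m⁻².
New equilibrium: T₂ = [(1−0.389)·15.04/(4σ)]^(1/4) = 79.78 K.

79.8 kelvin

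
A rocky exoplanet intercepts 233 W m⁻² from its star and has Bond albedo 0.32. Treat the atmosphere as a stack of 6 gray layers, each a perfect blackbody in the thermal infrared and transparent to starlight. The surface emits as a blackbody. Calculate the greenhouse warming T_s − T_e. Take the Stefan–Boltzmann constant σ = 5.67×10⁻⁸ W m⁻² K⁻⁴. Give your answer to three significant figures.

102 K

Top-of-atmosphere balance: σT_e⁴ = S(1−α)/4 = 39.61 W m⁻² → T_e = 162.6 K.
T_s = (N+1)^(1/4)·T_e = 264.4 K.
Warming: T_s − T_e = 101.9 K.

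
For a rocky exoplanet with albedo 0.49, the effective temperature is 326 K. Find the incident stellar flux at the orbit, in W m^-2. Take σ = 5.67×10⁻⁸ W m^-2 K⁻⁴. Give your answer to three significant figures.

5020 W m^-2

Invert the energy balance for S: S = 4σT⁴/(1−α).
σT⁴ = 5.67×10⁻⁸·(326)⁴ = 640.4 W m^-2.
So S = 4×640.4/(1−0.49) = 5023 W m^-2.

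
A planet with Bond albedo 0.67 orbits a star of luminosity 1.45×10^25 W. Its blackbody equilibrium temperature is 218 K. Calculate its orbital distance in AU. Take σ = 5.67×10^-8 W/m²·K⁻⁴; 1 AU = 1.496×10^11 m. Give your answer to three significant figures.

Energy balance gives S = 4σT⁴/(1−α) = 1552 W/m².
Then d = [L/(4πS)]^(1/2) = 2.726×10^10 m, i.e. 0.1823 AU.

0.182 AU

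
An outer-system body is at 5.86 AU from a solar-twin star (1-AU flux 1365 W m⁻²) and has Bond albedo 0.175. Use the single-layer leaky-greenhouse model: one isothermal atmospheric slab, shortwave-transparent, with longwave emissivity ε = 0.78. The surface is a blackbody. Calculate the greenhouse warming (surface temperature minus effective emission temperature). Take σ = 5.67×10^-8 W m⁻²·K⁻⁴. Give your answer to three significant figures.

14.4 K

Flux at the orbit: S = 1365/(5.86)² = 39.75 W m⁻².
At the top of the atmosphere, σT_e⁴ = S(1−α)/4 = 8.198 W m⁻², giving T_e = 109.7 K.
Surface balance with a leaky layer gives σT_s⁴ = σT_e⁴·2/(2−ε), so T_s = T_e·[2/(2−0.78)]^(1/4) = 124.1 K.
Greenhouse warming: T_s − T_e = 14.42 K.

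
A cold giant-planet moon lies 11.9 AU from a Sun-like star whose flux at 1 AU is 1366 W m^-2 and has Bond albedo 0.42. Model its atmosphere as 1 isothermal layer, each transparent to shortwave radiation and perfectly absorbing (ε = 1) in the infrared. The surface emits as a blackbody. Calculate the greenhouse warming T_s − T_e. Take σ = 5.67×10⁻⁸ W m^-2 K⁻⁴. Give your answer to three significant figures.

13.3 K

Flux at the orbit: S = 1366/(11.9)² = 9.646 W m^-2.
Top-of-atmosphere balance: σT_e⁴ = S(1−α)/4 = 1.399 W m^-2 → T_e = 70.48 K.
Surface: T_s = (2)^¼·T_e = 83.81 K.
Warming: T_s − T_e = 13.33 K.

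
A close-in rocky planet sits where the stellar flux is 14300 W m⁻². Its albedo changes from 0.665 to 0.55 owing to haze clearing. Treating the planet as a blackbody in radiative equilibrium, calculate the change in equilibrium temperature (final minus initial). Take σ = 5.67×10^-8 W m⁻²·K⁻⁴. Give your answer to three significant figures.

Initial: T₁ = [S(1−0.665)/(4σ)]^(1/4) = 381.2 K.
With α = 0.55, T₂ = 410.4 K.
ΔT = T₂ − T₁ = 29.19 K.

29.2 K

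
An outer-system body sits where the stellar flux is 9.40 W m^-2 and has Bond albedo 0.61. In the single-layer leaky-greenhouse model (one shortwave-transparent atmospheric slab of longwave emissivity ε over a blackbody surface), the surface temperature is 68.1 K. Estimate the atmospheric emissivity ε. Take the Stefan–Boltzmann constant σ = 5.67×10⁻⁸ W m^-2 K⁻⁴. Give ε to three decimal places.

First, T_e = [9.400·(1−0.61)/(4σ)]^(1/4) = 63.41 K.
T_s⁴ = T_e⁴·2/(2−ε) → ε = 2 − 2(T_e/T_s)⁴ = 2 − 2·(63.41/68.1)⁴ = 0.4969.

0.497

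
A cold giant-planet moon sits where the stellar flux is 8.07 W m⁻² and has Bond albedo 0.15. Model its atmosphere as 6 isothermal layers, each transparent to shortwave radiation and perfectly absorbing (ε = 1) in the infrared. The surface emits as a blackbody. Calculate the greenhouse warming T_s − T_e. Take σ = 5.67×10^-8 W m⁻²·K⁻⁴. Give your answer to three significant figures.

46.5 kelvin

Top-of-atmosphere balance: σT_e⁴ = S(1−α)/4 = 1.715 W m⁻² → T_e = 74.16 K.
T_s = (N+1)^(1/4)·T_e = 120.6 K.
Warming: T_s − T_e = 46.47 K.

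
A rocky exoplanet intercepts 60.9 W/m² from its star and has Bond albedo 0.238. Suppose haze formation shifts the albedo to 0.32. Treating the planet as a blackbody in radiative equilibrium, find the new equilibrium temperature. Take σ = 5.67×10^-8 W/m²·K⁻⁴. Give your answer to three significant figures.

116 kelvin

With the new albedo, S(1−α₂)/4 = 10.35 W/m², so T₂ = 116.2 K.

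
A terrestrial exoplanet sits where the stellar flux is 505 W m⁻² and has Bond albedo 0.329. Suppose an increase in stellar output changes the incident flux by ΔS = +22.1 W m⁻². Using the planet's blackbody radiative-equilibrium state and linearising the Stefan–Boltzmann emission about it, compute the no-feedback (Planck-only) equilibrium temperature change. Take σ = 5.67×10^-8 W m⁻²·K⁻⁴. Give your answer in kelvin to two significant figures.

2.2 kelvin

Reference equilibrium: T_e = [S(1−α)/(4σ)]^(1/4) = 196.6 K.
TOA radiative forcing: ΔF = (1−α)ΔS/4 = 0.671·(+22.1)/4 = 3.707 W m⁻².
Planck response: λ_P = 4σT_e³ = 4·5.67×10⁻⁸·(196.6)³ = 1.724 W m⁻²/K.
So ΔT₀ = 3.707/1.724 = 2.15 K.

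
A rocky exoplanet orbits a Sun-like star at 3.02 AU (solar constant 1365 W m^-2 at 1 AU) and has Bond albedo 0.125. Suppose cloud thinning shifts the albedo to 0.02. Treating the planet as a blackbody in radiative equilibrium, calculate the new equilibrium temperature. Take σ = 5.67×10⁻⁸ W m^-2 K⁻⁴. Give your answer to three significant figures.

159 K

By the inverse-square law, S = 1365/3.02² = 149.7 W m^-2.
New equilibrium: T₂ = [(1−0.02)·149.7/(4σ)]^(1/4) = 159.5 K.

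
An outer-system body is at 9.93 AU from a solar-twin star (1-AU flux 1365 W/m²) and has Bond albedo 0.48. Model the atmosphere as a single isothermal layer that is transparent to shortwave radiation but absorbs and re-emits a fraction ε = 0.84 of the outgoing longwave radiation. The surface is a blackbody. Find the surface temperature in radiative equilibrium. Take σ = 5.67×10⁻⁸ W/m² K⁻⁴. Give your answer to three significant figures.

Flux at the orbit: S = 1365/(9.93)² = 13.84 W/m².
At the top of the atmosphere, σT_e⁴ = S(1−α)/4 = 1.800 W/m², giving T_e = 75.06 K.
The surface balance (absorbed SW + ε·downward IR = σT_s⁴) with T_a⁴ = T_s⁴/2 reduces to T_s = T_e·[2/(2−ε)]^¼ = 86.01 K.

86.0 kelvin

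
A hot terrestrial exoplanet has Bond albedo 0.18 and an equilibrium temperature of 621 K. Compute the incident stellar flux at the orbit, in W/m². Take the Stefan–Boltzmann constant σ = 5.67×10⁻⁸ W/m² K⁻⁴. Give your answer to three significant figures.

From S(1−α)/4 = σT⁴: S = 4σT⁴/(1−α).
The emitted flux is σT⁴ = 8432 W/m².
So S = 4×8432/(1−0.18) = 41130 W/m².

41100 W/m²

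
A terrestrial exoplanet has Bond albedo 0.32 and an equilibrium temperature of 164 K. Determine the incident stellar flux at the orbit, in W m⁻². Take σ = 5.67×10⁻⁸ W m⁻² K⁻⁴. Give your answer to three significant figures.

From S(1−α)/4 = σT⁴: S = 4σT⁴/(1−α).
σT⁴ = 5.67×10⁻⁸·(164)⁴ = 41.02 W m⁻².
S = 4·41.02/0.68 = 241.3 W m⁻².

241 W m⁻²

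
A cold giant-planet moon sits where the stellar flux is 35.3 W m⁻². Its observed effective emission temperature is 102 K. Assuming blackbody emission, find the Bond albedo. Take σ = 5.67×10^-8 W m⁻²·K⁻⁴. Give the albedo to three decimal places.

From σT⁴ = S(1−α)/4 we invert for α: 1−α = 4σT⁴/S.
σT⁴ = 6.137 W m⁻², so 4σT⁴ = 24.55 W m⁻².
1−α = 24.55/35.30 = 0.6955, so α = 0.3045.

0.305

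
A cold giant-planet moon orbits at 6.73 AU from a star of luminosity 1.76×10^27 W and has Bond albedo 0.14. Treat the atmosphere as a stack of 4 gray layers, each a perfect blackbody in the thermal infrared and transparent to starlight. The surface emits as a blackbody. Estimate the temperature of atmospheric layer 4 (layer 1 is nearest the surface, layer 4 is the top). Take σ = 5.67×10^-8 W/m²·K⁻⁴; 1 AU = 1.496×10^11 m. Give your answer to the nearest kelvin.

151 K

Orbital distance: d = 6.73 AU = 1.007×10^12 m.
Flux at the orbit: S = L/(4πd²) = 1.76×10^27/(4π·(1.01×10^12)²) = 138.2 W/m².
OLR = S(1−α)/4 = 29.71 W/m²; the top layer radiates at T_e = 151.3 K.
Each opaque layer satisfies 2T_j⁴ = T_{j−1}⁴ + T_{j+1}⁴, giving T_k⁴ = (N+1−k)T_e⁴.
T_4 = (1)^(1/4)·151.3 = 151.3 K.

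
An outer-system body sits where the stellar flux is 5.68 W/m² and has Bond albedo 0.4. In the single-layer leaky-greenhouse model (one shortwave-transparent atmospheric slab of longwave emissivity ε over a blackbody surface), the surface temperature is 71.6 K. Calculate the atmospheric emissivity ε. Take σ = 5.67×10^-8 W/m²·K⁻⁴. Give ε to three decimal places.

0.857

TOA balance gives T_e = 62.26 K.
Inverting T_s⁴ = 2T_e⁴/(2−ε): (T_e/T_s)⁴ = 0.5717, so ε = 2(1 − 0.5717) = 0.8565.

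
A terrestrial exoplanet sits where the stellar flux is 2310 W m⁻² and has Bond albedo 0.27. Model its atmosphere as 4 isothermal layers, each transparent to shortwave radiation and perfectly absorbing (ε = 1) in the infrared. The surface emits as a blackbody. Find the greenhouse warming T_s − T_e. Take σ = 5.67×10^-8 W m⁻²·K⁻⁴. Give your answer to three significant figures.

145 kelvin

The effective emission temperature is T_e = [S(1−α)/(4σ)]^¼ = 293.6 K.
T_s = (N+1)^(1/4)·T_e = 439.1 K.
So the greenhouse effect raises the surface by 439.1 − 293.6 = 145.5 K.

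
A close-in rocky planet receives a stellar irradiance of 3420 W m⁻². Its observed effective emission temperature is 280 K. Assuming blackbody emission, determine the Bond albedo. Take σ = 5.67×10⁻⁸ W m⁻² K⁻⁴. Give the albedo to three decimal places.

0.592

Rearranging the radiative balance, α = 1 − 4σT⁴/S.
σT⁴ = 348.5 W m⁻², so 4σT⁴ = 1394 W m⁻².
1−α = 1394/3420 = 0.4076, so α = 0.5924.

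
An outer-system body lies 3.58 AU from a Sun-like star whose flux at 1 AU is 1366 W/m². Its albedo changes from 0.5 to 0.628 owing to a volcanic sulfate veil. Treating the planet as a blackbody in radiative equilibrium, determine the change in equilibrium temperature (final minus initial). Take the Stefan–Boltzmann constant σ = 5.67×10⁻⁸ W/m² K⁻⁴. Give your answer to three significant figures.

Irradiance scales as 1/d², so S = 1366 W/m² × (1/3.58)² = 106.6 W/m².
Initial: T₁ = [S(1−0.5)/(4σ)]^(1/4) = 123.8 K.
After:  T₂ = [106.6·0.372/(4σ)]^(1/4) = 115.0 K.
ΔT = T₂ − T₁ = -8.823 K.

-8.82 kelvin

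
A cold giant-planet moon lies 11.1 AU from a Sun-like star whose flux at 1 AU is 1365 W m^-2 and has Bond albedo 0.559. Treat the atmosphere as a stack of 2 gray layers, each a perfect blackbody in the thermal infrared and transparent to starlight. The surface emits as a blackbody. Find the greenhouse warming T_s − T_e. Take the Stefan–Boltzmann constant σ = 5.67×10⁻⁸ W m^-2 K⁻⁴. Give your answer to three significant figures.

21.5 K

By the inverse-square law, S = 1365/11.1² = 11.08 W m^-2.
The effective emission temperature is T_e = [S(1−α)/(4σ)]^¼ = 68.13 K.
Surface: T_s = (3)^¼·T_e = 89.66 K.
So the greenhouse effect raises the surface by 89.66 − 68.13 = 21.53 K.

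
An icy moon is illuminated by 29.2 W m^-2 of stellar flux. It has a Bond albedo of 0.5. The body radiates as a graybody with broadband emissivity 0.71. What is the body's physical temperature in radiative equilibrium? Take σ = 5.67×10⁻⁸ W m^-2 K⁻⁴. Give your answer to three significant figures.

97.6 K

The planet absorbs (1−α)S over its disc πR² and re-emits over 4πR², so the mean absorbed flux is (1−0.5)·29.20/4 = 3.650 W m^-2.
Equating to εσT⁴ with ε = 0.71: T = (3.650/0.71σ)^(1/4) = 97.58 K.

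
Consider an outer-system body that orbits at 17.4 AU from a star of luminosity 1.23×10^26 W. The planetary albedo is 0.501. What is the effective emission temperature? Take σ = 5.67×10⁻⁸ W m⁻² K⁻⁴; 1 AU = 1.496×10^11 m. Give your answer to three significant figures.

d = 17.4 × 1.496×10^11 m = 2.603×10^12 m.
Spreading L over a sphere of radius d: S = 1.23×10^26/(4π·2.60×10^12²) = 1.445 W m⁻².
Averaging over the sphere, the absorbed flux is S(1−α)/4 = 0.1802 W m⁻².
In equilibrium σT⁴ equals this, so T = 42.22 K.

42.2 K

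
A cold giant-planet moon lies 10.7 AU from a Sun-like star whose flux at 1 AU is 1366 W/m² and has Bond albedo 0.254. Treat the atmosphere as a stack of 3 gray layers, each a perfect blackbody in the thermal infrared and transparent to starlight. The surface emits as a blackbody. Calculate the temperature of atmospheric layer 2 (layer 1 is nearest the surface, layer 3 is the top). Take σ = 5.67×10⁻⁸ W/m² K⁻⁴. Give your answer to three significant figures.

By the inverse-square law, S = 1366/10.7² = 11.93 W/m².
The effective emission temperature is T_e = [S(1−α)/(4σ)]^¼ = 79.15 K.
Each opaque layer satisfies 2T_j⁴ = T_{j−1}⁴ + T_{j+1}⁴, giving T_k⁴ = (N+1−k)T_e⁴.
T_2 = (2)^(1/4)·79.15 = 94.12 K.

94.1 kelvin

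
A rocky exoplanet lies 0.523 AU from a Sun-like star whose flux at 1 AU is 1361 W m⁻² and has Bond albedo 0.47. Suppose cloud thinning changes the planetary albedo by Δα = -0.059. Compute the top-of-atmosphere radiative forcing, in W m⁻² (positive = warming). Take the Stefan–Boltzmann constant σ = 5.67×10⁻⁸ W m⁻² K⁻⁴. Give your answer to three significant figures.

73.4 W m⁻²

Flux at the orbit: S = 1361/(0.523)² = 4976 W m⁻².
TOA radiative forcing: ΔF = −S·Δα/4 = −4976·(-0.059)/4 = 73.39 W m⁻².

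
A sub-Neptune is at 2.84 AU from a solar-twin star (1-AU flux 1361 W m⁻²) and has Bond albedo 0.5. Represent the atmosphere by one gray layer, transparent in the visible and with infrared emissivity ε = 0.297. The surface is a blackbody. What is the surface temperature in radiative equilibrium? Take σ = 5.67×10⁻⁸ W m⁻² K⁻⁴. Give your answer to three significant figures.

145 kelvin

By the inverse-square law, S = 1361/2.84² = 168.7 W m⁻².
Effective emission temperature (TOA balance): σT_e⁴ = S(1−α)/4 = 21.09 W m⁻² → T_e = 138.9 K.
For a single slab of emissivity ε, T_s⁴ = 2T_e⁴/(2−ε); thus T_s = 138.9·(1.174)^(1/4) = 144.6 K.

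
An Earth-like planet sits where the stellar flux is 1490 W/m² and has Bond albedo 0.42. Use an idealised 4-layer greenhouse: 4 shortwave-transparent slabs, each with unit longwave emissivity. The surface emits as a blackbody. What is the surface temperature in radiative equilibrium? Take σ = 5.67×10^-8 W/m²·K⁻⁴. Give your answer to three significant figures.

Top-of-atmosphere balance: σT_e⁴ = S(1−α)/4 = 216.1 W/m² → T_e = 248.5 K.
Layer-by-layer balance gives σT_s⁴ = (N+1)σT_e⁴, so T_s = 5^¼·248.5 = 371.5 K.

372 K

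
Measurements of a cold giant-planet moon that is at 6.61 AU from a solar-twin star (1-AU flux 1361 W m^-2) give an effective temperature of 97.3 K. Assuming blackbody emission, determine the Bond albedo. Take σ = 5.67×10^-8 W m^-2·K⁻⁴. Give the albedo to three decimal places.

0.347

By the inverse-square law, S = 1361/6.61² = 31.15 W m^-2.
Rearranging the radiative balance, α = 1 − 4σT⁴/S.
4σT⁴ = 4·5.67×10⁻⁸·(97.3)⁴ = 20.33 W m^-2.
Hence α = 1 − 20.33/31.15 = 0.3474.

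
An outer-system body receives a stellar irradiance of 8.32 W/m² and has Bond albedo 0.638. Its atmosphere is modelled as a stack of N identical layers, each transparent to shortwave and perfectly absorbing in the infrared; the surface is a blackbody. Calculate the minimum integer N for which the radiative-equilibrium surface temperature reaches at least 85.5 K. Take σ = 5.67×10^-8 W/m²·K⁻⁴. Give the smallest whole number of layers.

Top-of-atmosphere balance: σT_e⁴ = S(1−α)/4 = 0.7530 W/m² → T_e = 60.37 K.
Need (N+1)T_e⁴ ≥ T_s⁴, i.e. N+1 ≥ (85.5/60.37)⁴ = 4.024.
Rounding up, N = 4.

4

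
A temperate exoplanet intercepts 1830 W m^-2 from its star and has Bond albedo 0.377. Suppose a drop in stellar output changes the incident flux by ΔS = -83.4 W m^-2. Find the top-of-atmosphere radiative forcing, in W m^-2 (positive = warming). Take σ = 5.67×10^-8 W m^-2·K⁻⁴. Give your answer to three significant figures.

-13.0 W m^-2

Only a fraction (1−α) is absorbed and it's spread over 4πR², so ΔF = (1−α)ΔS/4 = -12.99 W m^-2.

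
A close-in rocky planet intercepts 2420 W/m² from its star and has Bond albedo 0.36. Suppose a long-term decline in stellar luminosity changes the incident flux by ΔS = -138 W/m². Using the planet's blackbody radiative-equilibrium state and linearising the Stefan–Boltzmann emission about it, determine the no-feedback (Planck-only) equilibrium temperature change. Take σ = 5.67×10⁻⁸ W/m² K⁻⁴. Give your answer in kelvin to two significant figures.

-4.1 K

Unperturbed T_e = [2420·(1−0.36)/(4σ)]^¼ = 287.5 K.
ΔF = Δ[S(1−α)]/4 = (1−0.36)·-138/4 = -22.08 W/m².
Planck response: λ_P = 4σT_e³ = 4·5.67×10⁻⁸·(287.5)³ = 5.388 W/m²/K.
Hence the no-feedback warming is ΔF/(4σT_e³) = -4.10 K.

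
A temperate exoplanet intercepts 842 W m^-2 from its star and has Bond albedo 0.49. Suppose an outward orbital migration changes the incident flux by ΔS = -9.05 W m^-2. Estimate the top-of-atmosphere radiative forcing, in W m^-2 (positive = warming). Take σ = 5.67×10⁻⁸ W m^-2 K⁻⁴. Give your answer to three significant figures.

Only a fraction (1−α) is absorbed and it's spread over 4πR², so ΔF = (1−α)ΔS/4 = -1.154 W m^-2.

-1.15 W m^-2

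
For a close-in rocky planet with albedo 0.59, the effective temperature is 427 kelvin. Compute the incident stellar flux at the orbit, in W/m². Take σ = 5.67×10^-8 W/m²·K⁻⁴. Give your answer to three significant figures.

18400 W/m²

Invert the energy balance for S: S = 4σT⁴/(1−α).
The emitted flux is σT⁴ = 1885 W/m².
So S = 4×1885/(1−0.59) = 18390 W/m².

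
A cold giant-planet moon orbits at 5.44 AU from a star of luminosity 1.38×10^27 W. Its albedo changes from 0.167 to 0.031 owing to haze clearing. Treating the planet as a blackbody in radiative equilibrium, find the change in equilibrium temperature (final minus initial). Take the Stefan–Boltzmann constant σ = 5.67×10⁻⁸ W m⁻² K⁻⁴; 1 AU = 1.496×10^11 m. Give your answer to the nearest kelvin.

6 kelvin

d = 5.44 × 1.496×10^11 m = 8.138×10^11 m.
Flux at the orbit: S = L/(4πd²) = 1.38×10^27/(4π·(8.14×10^11)²) = 165.8 W m⁻².
Before: T₁ = [165.8·0.833/(4σ)]^(1/4) = 157.1 K.
With α = 0.031, T₂ = 163.1 K.
ΔT = T₂ − T₁ = 6.053 K.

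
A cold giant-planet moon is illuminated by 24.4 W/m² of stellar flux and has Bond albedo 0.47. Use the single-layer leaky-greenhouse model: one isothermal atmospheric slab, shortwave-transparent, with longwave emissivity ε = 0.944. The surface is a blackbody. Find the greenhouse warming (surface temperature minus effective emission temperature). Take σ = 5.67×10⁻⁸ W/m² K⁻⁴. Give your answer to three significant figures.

Effective emission temperature (TOA balance): σT_e⁴ = S(1−α)/4 = 3.233 W/m² → T_e = 86.90 K.
For a single slab of emissivity ε, T_s⁴ = 2T_e⁴/(2−ε); thus T_s = 86.90·(1.894)^(1/4) = 101.9 K.
T_s − T_e = 101.9 − 86.90 = 15.04 K.

15.0 K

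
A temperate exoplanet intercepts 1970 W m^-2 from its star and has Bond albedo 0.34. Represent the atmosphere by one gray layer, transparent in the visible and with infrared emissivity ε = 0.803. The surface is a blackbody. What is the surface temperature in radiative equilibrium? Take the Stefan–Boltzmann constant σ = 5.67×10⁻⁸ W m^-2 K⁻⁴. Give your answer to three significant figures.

313 kelvin

At the top of the atmosphere, σT_e⁴ = S(1−α)/4 = 325.0 W m^-2, giving T_e = 275.2 K.
Surface balance with a leaky layer gives σT_s⁴ = σT_e⁴·2/(2−ε), so T_s = T_e·[2/(2−0.803)]^(1/4) = 312.8 K.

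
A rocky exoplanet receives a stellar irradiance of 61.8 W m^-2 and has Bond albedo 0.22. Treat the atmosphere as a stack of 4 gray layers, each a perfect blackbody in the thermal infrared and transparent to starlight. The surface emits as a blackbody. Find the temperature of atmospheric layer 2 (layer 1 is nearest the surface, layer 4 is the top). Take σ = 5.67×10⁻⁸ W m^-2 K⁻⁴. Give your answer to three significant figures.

Top-of-atmosphere balance: σT_e⁴ = S(1−α)/4 = 12.05 W m^-2 → T_e = 120.7 K.
Each opaque layer satisfies 2T_j⁴ = T_{j−1}⁴ + T_{j+1}⁴, giving T_k⁴ = (N+1−k)T_e⁴.
T_2 = (3)^(1/4)·120.7 = 158.9 K.

159 K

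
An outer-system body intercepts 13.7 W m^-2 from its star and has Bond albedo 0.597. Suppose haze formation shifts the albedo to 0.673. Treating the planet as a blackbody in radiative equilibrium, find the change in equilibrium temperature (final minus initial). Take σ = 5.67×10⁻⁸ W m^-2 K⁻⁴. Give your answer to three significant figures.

With α = 0.597, T₁ = 70.24 K.
Final:   T₂ = [S(1−0.673)/(4σ)]^(1/4) = 66.67 K.
ΔT = T₂ − T₁ = -3.576 K.

-3.58 K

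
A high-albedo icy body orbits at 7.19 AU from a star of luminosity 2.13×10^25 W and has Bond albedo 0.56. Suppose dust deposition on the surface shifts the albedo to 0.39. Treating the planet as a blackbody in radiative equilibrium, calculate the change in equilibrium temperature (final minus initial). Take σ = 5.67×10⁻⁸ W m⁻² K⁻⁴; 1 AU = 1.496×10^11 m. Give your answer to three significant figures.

d = 7.19 × 1.496×10^11 m = 1.076×10^12 m.
Spreading L over a sphere of radius d: S = 2.13×10^25/(4π·1.08×10^12²) = 1.465 W m⁻².
Before: T₁ = [1.465·0.44/(4σ)]^(1/4) = 41.06 K.
After:  T₂ = [1.465·0.61/(4σ)]^(1/4) = 44.55 K.
Change: 44.55 − 41.06 = 3.494 K.

3.49 kelvin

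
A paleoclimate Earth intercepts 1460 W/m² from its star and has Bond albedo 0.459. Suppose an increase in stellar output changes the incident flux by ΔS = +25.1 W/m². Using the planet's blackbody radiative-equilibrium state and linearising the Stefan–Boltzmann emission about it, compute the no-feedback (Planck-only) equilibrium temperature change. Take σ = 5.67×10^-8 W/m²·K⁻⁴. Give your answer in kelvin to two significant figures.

Reference equilibrium: T_e = [S(1−α)/(4σ)]^(1/4) = 242.9 K.
TOA radiative forcing: ΔF = (1−α)ΔS/4 = 0.541·(+25.1)/4 = 3.395 W/m².
The Planck feedback parameter is 4σT_e³ = 3.251 W/m²/K.
ΔT₀ = ΔF/λ_P = 3.395/3.251 = 1.04 K.

1.0 kelvin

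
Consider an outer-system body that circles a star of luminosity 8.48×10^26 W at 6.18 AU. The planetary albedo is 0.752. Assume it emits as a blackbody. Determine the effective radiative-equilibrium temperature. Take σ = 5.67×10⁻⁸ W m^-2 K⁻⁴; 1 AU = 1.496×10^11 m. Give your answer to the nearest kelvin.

96 K

Orbital distance: d = 6.18 AU = 9.245×10^11 m.
Spreading L over a sphere of radius d: S = 8.48×10^26/(4π·9.25×10^11²) = 78.95 W m^-2.
Averaging over the sphere, the absorbed flux is S(1−α)/4 = 4.895 W m^-2.
Set σT⁴ = 4.895 → T = (4.895/σ)^(1/4) = 96.39 K.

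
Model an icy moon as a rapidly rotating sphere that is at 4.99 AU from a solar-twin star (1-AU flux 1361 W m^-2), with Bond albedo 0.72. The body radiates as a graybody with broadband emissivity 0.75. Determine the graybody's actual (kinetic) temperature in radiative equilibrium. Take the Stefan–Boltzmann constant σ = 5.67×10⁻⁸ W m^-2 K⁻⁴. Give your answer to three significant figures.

97.4 K

Flux at the orbit: S = 1361/(4.99)² = 54.66 W m^-2.
The planet absorbs (1−α)S over its disc πR² and re-emits over 4πR², so the mean absorbed flux is (1−0.72)·54.66/4 = 3.826 W m^-2.
Radiative balance εσT⁴ = 3.826 gives T = [3.826/(0.75·σ)]^(1/4) = 97.39 K.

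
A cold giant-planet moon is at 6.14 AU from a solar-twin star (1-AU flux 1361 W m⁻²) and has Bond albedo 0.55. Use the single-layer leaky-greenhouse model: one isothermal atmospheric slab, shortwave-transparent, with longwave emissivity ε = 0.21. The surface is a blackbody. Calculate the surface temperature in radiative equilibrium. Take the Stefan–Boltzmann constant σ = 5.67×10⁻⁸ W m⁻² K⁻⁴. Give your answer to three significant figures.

Irradiance scales as 1/d², so S = 1361 W m⁻² × (1/6.14)² = 36.10 W m⁻².
The planet radiates to space at T_e = [S(1−α)/(4σ)]^(1/4) = 92.00 K.
Surface balance with a leaky layer gives σT_s⁴ = σT_e⁴·2/(2−ε), so T_s = T_e·[2/(2−0.21)]^(1/4) = 94.58 K.

94.6 kelvin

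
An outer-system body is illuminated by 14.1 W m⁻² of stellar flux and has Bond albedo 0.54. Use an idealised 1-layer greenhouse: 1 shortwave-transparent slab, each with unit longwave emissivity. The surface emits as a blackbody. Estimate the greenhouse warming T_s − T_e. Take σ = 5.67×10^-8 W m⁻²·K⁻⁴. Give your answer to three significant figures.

13.8 K

The effective emission temperature is T_e = [S(1−α)/(4σ)]^¼ = 73.13 K.
T_s = (N+1)^(1/4)·T_e = 86.96 K.
Warming: T_s − T_e = 13.84 K.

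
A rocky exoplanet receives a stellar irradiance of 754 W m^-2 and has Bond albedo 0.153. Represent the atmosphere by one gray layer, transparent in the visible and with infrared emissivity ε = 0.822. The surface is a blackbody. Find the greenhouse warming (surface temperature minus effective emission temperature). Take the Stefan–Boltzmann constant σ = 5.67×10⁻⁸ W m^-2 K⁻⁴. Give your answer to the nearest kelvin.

33 K

At the top of the atmosphere, σT_e⁴ = S(1−α)/4 = 159.7 W m^-2, giving T_e = 230.4 K.
For a single slab of emissivity ε, T_s⁴ = 2T_e⁴/(2−ε); thus T_s = 230.4·(1.698)^(1/4) = 263.0 K.
The atmosphere warms the surface by 32.59 K.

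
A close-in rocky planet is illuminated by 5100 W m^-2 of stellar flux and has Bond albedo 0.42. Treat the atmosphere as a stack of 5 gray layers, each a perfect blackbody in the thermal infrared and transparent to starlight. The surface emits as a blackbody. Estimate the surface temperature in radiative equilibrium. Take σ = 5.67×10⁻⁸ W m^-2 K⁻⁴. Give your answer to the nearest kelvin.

529 kelvin

Top-of-atmosphere balance: σT_e⁴ = S(1−α)/4 = 739.5 W m^-2 → T_e = 337.9 K.
Layer-by-layer balance gives σT_s⁴ = (N+1)σT_e⁴, so T_s = 6^¼·337.9 = 528.9 K.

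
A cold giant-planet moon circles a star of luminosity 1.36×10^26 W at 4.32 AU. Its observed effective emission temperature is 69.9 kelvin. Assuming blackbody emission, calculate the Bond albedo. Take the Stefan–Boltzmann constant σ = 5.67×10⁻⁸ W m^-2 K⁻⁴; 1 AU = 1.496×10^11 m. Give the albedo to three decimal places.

Orbital distance: d = 4.32 AU = 6.463×10^11 m.
S = L/(4πd²) = 25.91 W m^-2.
Rearranging the radiative balance, α = 1 − 4σT⁴/S.
σT⁴ = 1.354 W m^-2, so 4σT⁴ = 5.414 W m^-2.
Hence α = 1 − 5.414/25.91 = 0.7910.

0.791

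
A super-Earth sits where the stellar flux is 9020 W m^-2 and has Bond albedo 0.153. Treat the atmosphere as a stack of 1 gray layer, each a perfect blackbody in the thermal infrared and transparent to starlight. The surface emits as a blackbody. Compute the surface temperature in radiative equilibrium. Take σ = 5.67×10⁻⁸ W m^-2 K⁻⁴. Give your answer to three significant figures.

509 K

Top-of-atmosphere balance: σT_e⁴ = S(1−α)/4 = 1910 W m^-2 → T_e = 428.4 K.
With N = 1 opaque layers, T_s = (N+1)^(1/4)·T_e = 2^(1/4)·428.4 = 509.5 K.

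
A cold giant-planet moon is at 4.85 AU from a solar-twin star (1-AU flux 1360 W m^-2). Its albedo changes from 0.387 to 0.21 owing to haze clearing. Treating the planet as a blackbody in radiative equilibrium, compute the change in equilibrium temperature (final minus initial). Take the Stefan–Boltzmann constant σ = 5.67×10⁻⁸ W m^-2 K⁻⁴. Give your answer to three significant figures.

Irradiance scales as 1/d², so S = 1360 W m^-2 × (1/4.85)² = 57.82 W m^-2.
Initial: T₁ = [S(1−0.387)/(4σ)]^(1/4) = 111.8 K.
After:  T₂ = [57.82·0.79/(4σ)]^(1/4) = 119.1 K.
ΔT = T₂ − T₁ = 7.320 K.

7.32 kelvin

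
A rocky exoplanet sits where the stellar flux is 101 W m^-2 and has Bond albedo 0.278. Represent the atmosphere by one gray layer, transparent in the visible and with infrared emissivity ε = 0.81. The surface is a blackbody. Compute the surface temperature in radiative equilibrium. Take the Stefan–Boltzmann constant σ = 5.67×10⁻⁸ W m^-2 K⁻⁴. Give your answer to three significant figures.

152 K

At the top of the atmosphere, σT_e⁴ = S(1−α)/4 = 18.23 W m^-2, giving T_e = 133.9 K.
For a single slab of emissivity ε, T_s⁴ = 2T_e⁴/(2−ε); thus T_s = 133.9·(1.681)^(1/4) = 152.5 K.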